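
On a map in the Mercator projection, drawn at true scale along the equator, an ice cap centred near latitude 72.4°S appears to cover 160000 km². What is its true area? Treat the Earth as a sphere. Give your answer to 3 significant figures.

14600 km²

The Mercator projection is conformal; its linear scale factor is the same in every direction and equals sec φ = 1/cos φ.
Areal scale = k² = sec²φ = 1/cos²(72.4°) = 1/0.3024² = 10.94.
True area = apparent / (areal scale) = 160000 / 10.94 ≈ 14600 km².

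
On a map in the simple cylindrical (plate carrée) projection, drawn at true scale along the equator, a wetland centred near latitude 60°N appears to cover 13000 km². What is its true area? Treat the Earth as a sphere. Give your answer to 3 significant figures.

6500 km²

For the equirectangular projection with φ₀ = 0 (plate carrée), h = 1 along meridians and k = sec φ along parallels.
Areal scale = h·k = 1 × sec φ; at 60°, h = 1.000, k = 2.000, so h·k = 2.000.
True area = apparent / (areal scale) = 13000 / 2.000 ≈ 6500 km².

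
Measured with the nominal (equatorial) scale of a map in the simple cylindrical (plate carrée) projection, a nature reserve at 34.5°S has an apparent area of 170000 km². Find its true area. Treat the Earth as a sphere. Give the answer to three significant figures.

Plate carrée maps x = Rλ, y = Rφ. The meridian scale is h = 1 and the parallel scale is k = 1/cos φ = sec φ.
Areal scale = h·k = 1 × sec φ; at 34.5°, h = 1.000, k = 1.213, so h·k = 1.213.
True area = apparent / (areal scale) = 170000 / 1.213 ≈ 140000 km².

140000 km²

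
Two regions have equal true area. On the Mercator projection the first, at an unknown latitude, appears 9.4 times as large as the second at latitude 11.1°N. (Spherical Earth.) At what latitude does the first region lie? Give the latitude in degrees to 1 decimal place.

Mercator areal scale is sec²φ, so apparent-area ratio = sec²φ₁ / sec²φ₂ = cos²φ₂ / cos²φ₁.
cos²φ₂ / cos²φ₁ = 9.4  ⇒  cos φ₁ = cos 11.1° / √9.4 = 0.9813/3.066 = 0.3201.
φ₁ = arccos(0.3201) ≈ 71.3°.

71.3°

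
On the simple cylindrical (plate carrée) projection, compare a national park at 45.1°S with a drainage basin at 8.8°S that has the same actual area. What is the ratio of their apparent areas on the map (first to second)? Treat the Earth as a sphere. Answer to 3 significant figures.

Plate carrée maps x = Rλ, y = Rφ. The meridian scale is h = 1 and the parallel scale is k = 1/cos φ = sec φ.
Areal scale at 45.1°: h·k = 1.000 × 1.417 = 1.417.
Areal scale at 8.8°: h·k = 1.000 × 1.012 = 1.012.
Ratio = 1.417/1.012 ≈ 1.40.

1.40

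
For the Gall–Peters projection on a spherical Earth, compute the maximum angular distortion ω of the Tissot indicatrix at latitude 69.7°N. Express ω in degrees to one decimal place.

75.5°

The Gall–Peters projection is cylindrical equal-area with φ₀ = 45°. Cylindrical equal-area (φ₀ = 45°): h = cos φ / cos 45° along meridians, k = cos 45° / cos φ along parallels; h·k = 1.
At 69.7°: h = 0.4906, k = 2.038; principal scales a = 2.038, b = 0.4906.
sin(ω/2) = (a − b)/(a + b) = 1.548/2.529 = 0.6120, so ω = 2 arcsin(0.6120) ≈ 75.5°.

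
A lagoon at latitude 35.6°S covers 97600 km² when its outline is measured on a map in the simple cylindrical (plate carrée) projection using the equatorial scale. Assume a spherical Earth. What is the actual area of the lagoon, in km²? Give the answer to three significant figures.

Plate carrée maps x = Rλ, y = Rφ. The meridian scale is h = 1 and the parallel scale is k = 1/cos φ = sec φ.
Areal scale = h·k = 1 × sec φ; at 35.6°, h = 1.000, k = 1.230, so h·k = 1.230.
True area = apparent / (areal scale) = 97600 / 1.230 ≈ 79400 km².

79400 km²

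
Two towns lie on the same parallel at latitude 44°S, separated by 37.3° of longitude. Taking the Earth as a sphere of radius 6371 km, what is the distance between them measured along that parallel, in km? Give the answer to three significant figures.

Arc length along a parallel = R cos φ · Δλ (with Δλ in radians).
= 6371 × cos 44° × (37.3° × π/180) = 6371 × 0.7193 × 0.6510 ≈ 2980 km.

2980 km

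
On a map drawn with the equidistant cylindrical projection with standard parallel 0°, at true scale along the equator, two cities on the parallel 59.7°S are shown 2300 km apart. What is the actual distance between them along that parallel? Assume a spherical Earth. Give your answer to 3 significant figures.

1160 km

Plate carrée maps x = Rλ, y = Rφ. The meridian scale is h = 1 and the parallel scale is k = 1/cos φ = sec φ.
Along the parallel at 59.7°, map distances are exaggerated by k = sec 59.7° = 1.982.
True distance = 2300 / 1.982 = 2300 × cos 59.7° ≈ 1160 km.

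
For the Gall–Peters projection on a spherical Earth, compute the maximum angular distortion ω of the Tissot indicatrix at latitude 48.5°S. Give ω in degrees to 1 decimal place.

Gall–Peters is a cylindrical equal-area projection with standard parallels at ±45°. A cylindrical equal-area projection with standard parallel φ₀ has meridian scale h = cos φ / cos φ₀ and parallel scale k = cos φ₀ / cos φ (so areas are preserved, h·k = 1).
At 48.5°: h = 0.9371, k = 1.067; principal scales a = 1.067, b = 0.9371.
sin(ω/2) = (a − b)/(a + b) = 0.1301/2.004 = 0.06489, so ω = 2 arcsin(0.06489) ≈ 7.4°.

7.4°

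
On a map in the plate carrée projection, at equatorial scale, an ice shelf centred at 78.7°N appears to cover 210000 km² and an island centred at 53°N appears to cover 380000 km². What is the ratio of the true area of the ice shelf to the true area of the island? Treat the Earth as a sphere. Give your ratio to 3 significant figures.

Plate carrée has h = 1 and k = sec φ, giving areal scale sec φ; true area = (apparent area) · cos φ.
True area of ice shelf: 210000 × cos(78.7°) = 210000 × 0.1959 = 41150 km².
True area of island: 380000 × cos(53°) = 380000 × 0.6018 = 228700 km².
Ratio = 41150 / 228700 ≈ 0.180.

0.180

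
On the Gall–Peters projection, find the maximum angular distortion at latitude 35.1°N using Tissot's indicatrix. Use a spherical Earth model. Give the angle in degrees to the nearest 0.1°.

Gall–Peters is a cylindrical equal-area projection with standard parallels at ±45°. Cylindrical equal-area (φ₀ = 45°): h = cos φ / cos 45° along meridians, k = cos 45° / cos φ along parallels; h·k = 1.
At 35.1°: h = 1.157, k = 0.8643; principal scales a = 1.157, b = 0.8643.
sin(ω/2) = (a − b)/(a + b) = 0.2928/2.021 = 0.1448, so ω = 2 arcsin(0.1448) ≈ 16.7°.

16.7°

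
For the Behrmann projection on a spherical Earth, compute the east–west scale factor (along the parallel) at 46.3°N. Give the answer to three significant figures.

1.25

Behrmann is a cylindrical equal-area projection with standard parallels at ±30°. A cylindrical equal-area projection with standard parallel φ₀ has meridian scale h = cos φ / cos φ₀ and parallel scale k = cos φ₀ / cos φ (so areas are preserved, h·k = 1).
k = cos 30° / cos 46.3° = 0.8660/0.6909 = 1.254.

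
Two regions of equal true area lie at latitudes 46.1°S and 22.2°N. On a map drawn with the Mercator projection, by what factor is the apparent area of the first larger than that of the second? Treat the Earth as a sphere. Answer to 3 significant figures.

1.78

On Mercator, area is exaggerated by sec²φ = 1/cos²φ.
At 46.1°: sec²(46.1°) = 1/0.6934² = 2.080.
At 22.2°: sec²(22.2°) = 1/0.9259² = 1.167.
Ratio = 2.080/1.167 = cos²(22.2°)/cos²(46.1°) ≈ 1.78.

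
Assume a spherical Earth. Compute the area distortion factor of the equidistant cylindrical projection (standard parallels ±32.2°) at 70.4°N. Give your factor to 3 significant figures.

2.52

With standard parallel φ₀ = 32.2°, the equirectangular projection gives x = Rλ cos φ₀, y = Rφ, so h = 1 and k = cos 32.2° / cos φ.
Areal scale = h·k = 1 × cos φ₀ / cos φ; at 70.4°, h = 1.000, k = 2.523, so h·k = 2.523.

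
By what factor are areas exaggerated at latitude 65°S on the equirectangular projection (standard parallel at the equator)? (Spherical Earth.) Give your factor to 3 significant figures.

2.37

In the plate carrée (x = Rλ, y = Rφ), meridians are true-scale (h = 1) and parallels are stretched by k = sec φ.
Areal scale = h·k = 1 × sec φ; at 65°, h = 1.000, k = 2.366, so h·k = 2.366.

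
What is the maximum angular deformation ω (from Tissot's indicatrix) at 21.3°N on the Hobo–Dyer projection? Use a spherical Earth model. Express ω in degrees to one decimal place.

Hobo–Dyer is a cylindrical equal-area projection with standard parallels at ±37.5°. A cylindrical equal-area projection with standard parallel φ₀ has meridian scale h = cos φ / cos φ₀ and parallel scale k = cos φ₀ / cos φ (so areas are preserved, h·k = 1).
At 21.3°: h = 1.174, k = 0.8515; principal scales a = 1.174, b = 0.8515.
sin(ω/2) = (a − b)/(a + b) = 0.3229/2.026 = 0.1594, so ω = 2 arcsin(0.1594) ≈ 18.3°.

18.3°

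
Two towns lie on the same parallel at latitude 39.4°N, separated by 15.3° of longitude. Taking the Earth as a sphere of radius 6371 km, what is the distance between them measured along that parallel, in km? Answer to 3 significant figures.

Arc length along a parallel = R cos φ · Δλ (with Δλ in radians).
= 6371 × cos 39.4° × (15.3° × π/180) = 6371 × 0.7727 × 0.2670 ≈ 1310 km.

1310 km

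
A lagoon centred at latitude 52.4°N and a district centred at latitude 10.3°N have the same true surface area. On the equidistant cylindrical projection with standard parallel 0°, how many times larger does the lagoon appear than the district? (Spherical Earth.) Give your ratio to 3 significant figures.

1.61

Plate carrée maps x = Rλ, y = Rφ. The meridian scale is h = 1 and the parallel scale is k = 1/cos φ = sec φ.
Areal scale at 52.4°: h·k = 1.000 × 1.639 = 1.639.
Areal scale at 10.3°: h·k = 1.000 × 1.016 = 1.016.
Ratio = 1.639/1.016 ≈ 1.61.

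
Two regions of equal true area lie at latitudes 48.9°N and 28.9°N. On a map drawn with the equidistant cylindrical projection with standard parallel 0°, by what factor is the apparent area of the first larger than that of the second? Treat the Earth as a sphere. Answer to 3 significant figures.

In the plate carrée (x = Rλ, y = Rφ), meridians are true-scale (h = 1) and parallels are stretched by k = sec φ.
Areal scale at 48.9°: h·k = 1.000 × 1.521 = 1.521.
Areal scale at 28.9°: h·k = 1.000 × 1.142 = 1.142.
Ratio = 1.521/1.142 ≈ 1.33.

1.33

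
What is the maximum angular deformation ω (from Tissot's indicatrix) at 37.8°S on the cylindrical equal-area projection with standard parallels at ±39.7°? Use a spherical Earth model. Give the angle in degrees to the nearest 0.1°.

3.0°

Cylindrical equal-area (φ₀ = 39.7°): h = cos φ / cos 39.7° along meridians, k = cos 39.7° / cos φ along parallels; h·k = 1.
At 37.8°: h = 1.027, k = 0.9737; principal scales a = 1.027, b = 0.9737.
sin(ω/2) = (a − b)/(a + b) = 0.05324/2.001 = 0.02661, so ω = 2 arcsin(0.02661) ≈ 3.0°.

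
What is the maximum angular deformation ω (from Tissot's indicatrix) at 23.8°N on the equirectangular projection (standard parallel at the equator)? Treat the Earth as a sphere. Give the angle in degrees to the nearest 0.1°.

5.1°

In the plate carrée (x = Rλ, y = Rφ), meridians are true-scale (h = 1) and parallels are stretched by k = sec φ.
At 23.8°: h = 1.000, k = 1.093; principal scales a = 1.093, b = 1.000.
sin(ω/2) = (a − b)/(a + b) = 0.09294/2.093 = 0.04441, so ω = 2 arcsin(0.04441) ≈ 5.1°.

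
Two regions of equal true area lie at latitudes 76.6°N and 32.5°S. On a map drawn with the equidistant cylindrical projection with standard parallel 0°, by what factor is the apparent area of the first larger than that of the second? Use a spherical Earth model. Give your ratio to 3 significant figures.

For the equirectangular projection with φ₀ = 0 (plate carrée), h = 1 along meridians and k = sec φ along parallels.
Areal scale at 76.6°: h·k = 1.000 × 4.315 = 4.315.
Areal scale at 32.5°: h·k = 1.000 × 1.186 = 1.186.
Ratio = 4.315/1.186 ≈ 3.64.

3.64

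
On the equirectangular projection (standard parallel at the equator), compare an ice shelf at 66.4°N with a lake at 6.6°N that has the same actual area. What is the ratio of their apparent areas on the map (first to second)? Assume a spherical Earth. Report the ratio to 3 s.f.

Plate carrée maps x = Rλ, y = Rφ. The meridian scale is h = 1 and the parallel scale is k = 1/cos φ = sec φ.
Areal scale at 66.4°: h·k = 1.000 × 2.498 = 2.498.
Areal scale at 6.6°: h·k = 1.000 × 1.007 = 1.007.
Ratio = 2.498/1.007 ≈ 2.48.

2.48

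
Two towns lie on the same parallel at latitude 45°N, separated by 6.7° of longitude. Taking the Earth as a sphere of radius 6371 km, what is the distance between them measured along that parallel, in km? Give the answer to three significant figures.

527 km

Arc length along a parallel = R cos φ · Δλ (with Δλ in radians).
= 6371 × cos 45° × (6.7° × π/180) = 6371 × 0.7071 × 0.1169 ≈ 527 km.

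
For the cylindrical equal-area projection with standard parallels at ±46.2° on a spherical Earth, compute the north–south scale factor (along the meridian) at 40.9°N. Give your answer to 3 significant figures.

1.09

For cylindrical equal-area with standard parallel φ₀, h = cos φ / cos φ₀ and k = cos φ₀ / cos φ, so h·k = 1.
h = cos 40.9° / cos 46.2° = 0.7559/0.6921 = 1.092.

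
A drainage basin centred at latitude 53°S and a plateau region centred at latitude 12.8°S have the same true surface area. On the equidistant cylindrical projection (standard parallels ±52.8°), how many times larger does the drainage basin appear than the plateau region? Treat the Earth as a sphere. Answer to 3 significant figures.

1.62

In the equirectangular projection with standard parallel φ₀ = 52.8° (x = Rλ cos φ₀, y = Rφ), meridians are true-scale (h = 1) and the parallel scale is k = cos φ₀ / cos φ.
Areal scale at 53°: h·k = 1.000 × 1.005 = 1.005.
Areal scale at 12.8°: h·k = 1.000 × 0.6200 = 0.6200.
Ratio = 1.005/0.6200 ≈ 1.62.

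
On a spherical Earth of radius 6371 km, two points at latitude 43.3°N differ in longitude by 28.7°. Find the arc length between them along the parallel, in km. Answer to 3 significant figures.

Arc length along a parallel = R cos φ · Δλ (with Δλ in radians).
= 6371 × cos 43.3° × (28.7° × π/180) = 6371 × 0.7278 × 0.5009 ≈ 2320 km.

2320 km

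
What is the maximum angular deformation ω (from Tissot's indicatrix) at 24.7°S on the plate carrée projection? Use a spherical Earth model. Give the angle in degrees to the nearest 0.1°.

5.5°

For the equirectangular projection with φ₀ = 0 (plate carrée), h = 1 along meridians and k = sec φ along parallels.
At 24.7°: h = 1.000, k = 1.101; principal scales a = 1.101, b = 1.000.
sin(ω/2) = (a − b)/(a + b) = 0.1007/2.101 = 0.04794, so ω = 2 arcsin(0.04794) ≈ 5.5°.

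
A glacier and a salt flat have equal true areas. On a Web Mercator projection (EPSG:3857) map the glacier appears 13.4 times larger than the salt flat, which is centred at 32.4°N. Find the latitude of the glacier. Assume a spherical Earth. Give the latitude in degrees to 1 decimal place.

76.7°

On Mercator, (apparent₁)/(apparent₂) = sec²φ₁ / sec²φ₂ when true areas are equal.
cos²φ₂ / cos²φ₁ = 13.4  ⇒  cos φ₁ = cos 32.4° / √13.4 = 0.8443/3.661 = 0.2307.
φ₁ = arccos(0.2307) ≈ 76.7°.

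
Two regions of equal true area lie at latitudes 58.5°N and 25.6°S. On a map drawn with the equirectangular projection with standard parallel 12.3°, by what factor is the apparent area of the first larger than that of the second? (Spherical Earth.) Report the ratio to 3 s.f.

The equidistant cylindrical projection with φ₀ = 12.3° has h = 1 (meridians true) and k = cos φ₀ / cos φ along parallels.
Areal scale at 58.5°: h·k = 1.000 × 1.870 = 1.870.
Areal scale at 25.6°: h·k = 1.000 × 1.083 = 1.083.
Ratio = 1.870/1.083 ≈ 1.73.

1.73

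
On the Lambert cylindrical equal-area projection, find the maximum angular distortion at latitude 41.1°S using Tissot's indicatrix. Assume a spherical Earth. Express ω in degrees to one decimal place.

The Lambert cylindrical equal-area projection is the cylindrical equal-area projection with its standard parallel at the equator (φ₀ = 0). For cylindrical equal-area with standard parallel φ₀, h = cos φ / cos φ₀ and k = cos φ₀ / cos φ, so h·k = 1.
At 41.1°: h = 0.7536, k = 1.327; principal scales a = 1.327, b = 0.7536.
sin(ω/2) = (a − b)/(a + b) = 0.5735/2.081 = 0.2756, so ω = 2 arcsin(0.2756) ≈ 32.0°.

32.0°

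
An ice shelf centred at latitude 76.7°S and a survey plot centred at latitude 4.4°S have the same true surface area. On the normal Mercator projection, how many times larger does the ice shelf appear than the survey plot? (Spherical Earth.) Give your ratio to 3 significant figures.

18.8

Mercator areal scale is sec²φ.
At 76.7°: sec²(76.7°) = 1/0.2300² = 18.90.
At 4.4°: sec²(4.4°) = 1/0.9971² = 1.006.
Ratio = 18.90/1.006 = cos²(4.4°)/cos²(76.7°) ≈ 18.8.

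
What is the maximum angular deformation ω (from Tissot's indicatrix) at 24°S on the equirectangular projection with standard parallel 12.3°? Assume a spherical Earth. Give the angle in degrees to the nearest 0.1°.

With standard parallel φ₀ = 12.3°, the equirectangular projection gives x = Rλ cos φ₀, y = Rφ, so h = 1 and k = cos 12.3° / cos φ.
At 24°: h = 1.000, k = 1.070; principal scales a = 1.070, b = 1.000.
sin(ω/2) = (a − b)/(a + b) = 0.06951/2.070 = 0.03359, so ω = 2 arcsin(0.03359) ≈ 3.8°.

3.8°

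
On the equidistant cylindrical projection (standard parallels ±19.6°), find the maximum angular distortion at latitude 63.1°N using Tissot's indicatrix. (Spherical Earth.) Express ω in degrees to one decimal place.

The equidistant cylindrical projection with φ₀ = 19.6° has h = 1 (meridians true) and k = cos φ₀ / cos φ along parallels.
At 63.1°: h = 1.000, k = 2.082; principal scales a = 2.082, b = 1.000.
sin(ω/2) = (a − b)/(a + b) = 1.082/3.082 = 0.3511, so ω = 2 arcsin(0.3511) ≈ 41.1°.

41.1°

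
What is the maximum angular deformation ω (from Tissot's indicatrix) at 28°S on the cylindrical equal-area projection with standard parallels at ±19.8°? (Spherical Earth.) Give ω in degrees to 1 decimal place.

7.3°

For cylindrical equal-area with standard parallel φ₀, h = cos φ / cos φ₀ and k = cos φ₀ / cos φ, so h·k = 1.
At 28°: h = 0.9384, k = 1.066; principal scales a = 1.066, b = 0.9384.
sin(ω/2) = (a − b)/(a + b) = 0.1272/2.004 = 0.06347, so ω = 2 arcsin(0.06347) ≈ 7.3°.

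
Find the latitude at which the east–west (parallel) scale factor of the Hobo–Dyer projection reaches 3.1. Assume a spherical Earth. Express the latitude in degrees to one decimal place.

The Hobo–Dyer projection is cylindrical equal-area with φ₀ = 37.5°. For cylindrical equal-area with standard parallel φ₀, h = cos φ / cos φ₀ and k = cos φ₀ / cos φ, so h·k = 1.
k = cos φ₀ / cos φ = 3.1  ⇒  cos φ = cos 37.5° / 3.1 = 0.2559.
φ = arccos(0.2559) ≈ 75.2°.

75.2°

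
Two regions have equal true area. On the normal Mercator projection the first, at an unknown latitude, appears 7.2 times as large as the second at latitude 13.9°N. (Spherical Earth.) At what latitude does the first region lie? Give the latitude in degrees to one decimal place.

On Mercator, (apparent₁)/(apparent₂) = sec²φ₁ / sec²φ₂ when true areas are equal.
cos²φ₂ / cos²φ₁ = 7.2  ⇒  cos φ₁ = cos 13.9° / √7.2 = 0.9707/2.683 = 0.3618.
φ₁ = arccos(0.3618) ≈ 68.8°.

68.8°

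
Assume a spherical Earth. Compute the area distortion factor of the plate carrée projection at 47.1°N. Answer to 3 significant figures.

In the plate carrée (x = Rλ, y = Rφ), meridians are true-scale (h = 1) and parallels are stretched by k = sec φ.
Areal scale = h·k = 1 × sec φ; at 47.1°, h = 1.000, k = 1.469, so h·k = 1.469.

1.47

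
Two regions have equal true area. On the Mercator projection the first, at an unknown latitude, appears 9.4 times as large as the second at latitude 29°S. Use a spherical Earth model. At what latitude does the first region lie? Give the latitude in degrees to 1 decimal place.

On Mercator, (apparent₁)/(apparent₂) = sec²φ₁ / sec²φ₂ when true areas are equal.
cos²φ₂ / cos²φ₁ = 9.4  ⇒  cos φ₁ = cos 29° / √9.4 = 0.8746/3.066 = 0.2853.
φ₁ = arccos(0.2853) ≈ 73.4°.

73.4°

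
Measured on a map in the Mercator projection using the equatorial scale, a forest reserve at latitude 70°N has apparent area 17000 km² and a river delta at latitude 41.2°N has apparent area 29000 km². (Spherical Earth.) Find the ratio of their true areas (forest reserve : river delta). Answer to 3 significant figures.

0.121

Since Mercator area scale is 1/cos²φ, the true area equals the apparent area multiplied by cos²φ.
True area of forest reserve: 17000 × cos²(70°) = 17000 × 0.1170 = 1989 km².
True area of river delta: 29000 × cos²(41.2°) = 29000 × 0.5661 = 16420 km².
Ratio = 1989 / 16420 ≈ 0.121.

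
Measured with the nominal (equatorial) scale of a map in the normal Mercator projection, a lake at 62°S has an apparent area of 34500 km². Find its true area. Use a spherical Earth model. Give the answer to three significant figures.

For Mercator, h = k = sec φ (a conformal cylindrical projection has a single point scale, 1/cos φ).
Areal scale = k² = sec²φ = 1/cos²(62°) = 1/0.4695² = 4.537.
True area = apparent / (areal scale) = 34500 / 4.537 ≈ 7600 km².

7600 km²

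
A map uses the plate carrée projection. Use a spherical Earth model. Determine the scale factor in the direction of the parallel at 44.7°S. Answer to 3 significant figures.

1.41

Plate carrée maps x = Rλ, y = Rφ. The meridian scale is h = 1 and the parallel scale is k = 1/cos φ = sec φ.
k = 1/cos 44.7° = 1/0.7108 = 1.407.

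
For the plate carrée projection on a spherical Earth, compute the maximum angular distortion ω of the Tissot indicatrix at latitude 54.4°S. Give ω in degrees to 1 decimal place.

30.6°

Plate carrée maps x = Rλ, y = Rφ. The meridian scale is h = 1 and the parallel scale is k = 1/cos φ = sec φ.
At 54.4°: h = 1.000, k = 1.718; principal scales a = 1.718, b = 1.000.
sin(ω/2) = (a − b)/(a + b) = 0.7179/2.718 = 0.2641, so ω = 2 arcsin(0.2641) ≈ 30.6°.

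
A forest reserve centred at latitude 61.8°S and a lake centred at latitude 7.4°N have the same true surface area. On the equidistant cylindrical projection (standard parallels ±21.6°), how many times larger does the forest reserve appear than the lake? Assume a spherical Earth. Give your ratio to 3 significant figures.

2.10

The equidistant cylindrical projection with φ₀ = 21.6° has h = 1 (meridians true) and k = cos φ₀ / cos φ along parallels.
Areal scale at 61.8°: h·k = 1.000 × 1.968 = 1.968.
Areal scale at 7.4°: h·k = 1.000 × 0.9376 = 0.9376.
Ratio = 1.968/0.9376 ≈ 2.10.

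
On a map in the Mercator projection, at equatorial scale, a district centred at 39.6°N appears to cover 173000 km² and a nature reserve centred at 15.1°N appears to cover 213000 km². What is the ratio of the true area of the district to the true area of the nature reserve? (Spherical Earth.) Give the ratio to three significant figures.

0.517

Mercator's areal exaggeration is sec²φ; hence true area = (apparent area) · cos²φ.
True area of district: 173000 × cos²(39.6°) = 173000 × 0.5937 = 102700 km².
True area of nature reserve: 213000 × cos²(15.1°) = 213000 × 0.9321 = 198500 km².
Ratio = 102700 / 198500 ≈ 0.517.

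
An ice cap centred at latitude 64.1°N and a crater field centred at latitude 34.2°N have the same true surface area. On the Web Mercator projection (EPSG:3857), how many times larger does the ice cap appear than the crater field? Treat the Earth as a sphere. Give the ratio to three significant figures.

Mercator is conformal with k = sec φ, so areal scale = k² = sec²φ.
At 64.1°: sec²(64.1°) = 1/0.4368² = 5.241.
At 34.2°: sec²(34.2°) = 1/0.8271² = 1.462.
Ratio = 5.241/1.462 = cos²(34.2°)/cos²(64.1°) ≈ 3.59.

3.59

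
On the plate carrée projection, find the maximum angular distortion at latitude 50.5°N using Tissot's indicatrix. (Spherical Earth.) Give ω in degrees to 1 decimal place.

For the equirectangular projection with φ₀ = 0 (plate carrée), h = 1 along meridians and k = sec φ along parallels.
At 50.5°: h = 1.000, k = 1.572; principal scales a = 1.572, b = 1.000.
sin(ω/2) = (a − b)/(a + b) = 0.5721/2.572 = 0.2224, so ω = 2 arcsin(0.2224) ≈ 25.7°.

25.7°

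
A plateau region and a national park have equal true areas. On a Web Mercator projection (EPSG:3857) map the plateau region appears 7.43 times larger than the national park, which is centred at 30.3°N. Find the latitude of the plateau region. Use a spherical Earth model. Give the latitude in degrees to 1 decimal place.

71.5°

For equal true areas on Mercator, apparent areas scale as sec²φ, so the ratio is cos²φ₂ / cos²φ₁.
cos²φ₂ / cos²φ₁ = 7.43  ⇒  cos φ₁ = cos 30.3° / √7.43 = 0.8634/2.726 = 0.3167.
φ₁ = arccos(0.3167) ≈ 71.5°.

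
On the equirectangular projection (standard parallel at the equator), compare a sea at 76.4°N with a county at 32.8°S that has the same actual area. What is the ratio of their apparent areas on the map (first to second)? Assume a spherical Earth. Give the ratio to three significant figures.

For the equirectangular projection with φ₀ = 0 (plate carrée), h = 1 along meridians and k = sec φ along parallels.
Areal scale at 76.4°: h·k = 1.000 × 4.253 = 4.253.
Areal scale at 32.8°: h·k = 1.000 × 1.190 = 1.190.
Ratio = 4.253/1.190 ≈ 3.57.

3.57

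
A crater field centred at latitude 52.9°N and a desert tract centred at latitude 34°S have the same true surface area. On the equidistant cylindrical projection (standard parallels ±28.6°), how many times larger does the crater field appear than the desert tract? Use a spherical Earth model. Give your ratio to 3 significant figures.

1.37

The equidistant cylindrical projection with φ₀ = 28.6° has h = 1 (meridians true) and k = cos φ₀ / cos φ along parallels.
Areal scale at 52.9°: h·k = 1.000 × 1.456 = 1.456.
Areal scale at 34°: h·k = 1.000 × 1.059 = 1.059.
Ratio = 1.456/1.059 ≈ 1.37.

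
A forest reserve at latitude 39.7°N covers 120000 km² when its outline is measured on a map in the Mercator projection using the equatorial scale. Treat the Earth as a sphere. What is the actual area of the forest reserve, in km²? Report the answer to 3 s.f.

71000 km²

For Mercator, h = k = sec φ (a conformal cylindrical projection has a single point scale, 1/cos φ).
Areal scale = k² = sec²φ = 1/cos²(39.7°) = 1/0.7694² = 1.689.
True area = apparent / (areal scale) = 120000 / 1.689 ≈ 71000 km².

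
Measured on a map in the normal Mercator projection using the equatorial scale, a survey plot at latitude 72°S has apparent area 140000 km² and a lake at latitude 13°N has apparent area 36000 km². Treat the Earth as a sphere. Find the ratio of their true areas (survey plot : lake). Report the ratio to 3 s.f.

Mercator's areal exaggeration is sec²φ; hence true area = (apparent area) · cos²φ.
True area of survey plot: 140000 × cos²(72°) = 140000 × 0.09549 = 13370 km².
True area of lake: 36000 × cos²(13°) = 36000 × 0.9494 = 34180 km².
Ratio = 13370 / 34180 ≈ 0.391.

0.391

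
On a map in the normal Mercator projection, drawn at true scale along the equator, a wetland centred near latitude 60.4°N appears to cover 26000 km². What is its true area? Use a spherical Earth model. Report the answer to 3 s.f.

6340 km²

Mercator is conformal, so the point scale is isotropic: h = k = sec φ = 1/cos φ.
Areal scale = k² = sec²φ = 1/cos²(60.4°) = 1/0.4939² = 4.099.
True area = apparent / (areal scale) = 26000 / 4.099 ≈ 6340 km².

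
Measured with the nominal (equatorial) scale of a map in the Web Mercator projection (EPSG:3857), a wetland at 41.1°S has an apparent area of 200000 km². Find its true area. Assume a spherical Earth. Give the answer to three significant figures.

114000 km²

Mercator is conformal, so the point scale is isotropic: h = k = sec φ = 1/cos φ.
Areal scale = k² = sec²φ = 1/cos²(41.1°) = 1/0.7536² = 1.761.
True area = apparent / (areal scale) = 200000 / 1.761 ≈ 114000 km².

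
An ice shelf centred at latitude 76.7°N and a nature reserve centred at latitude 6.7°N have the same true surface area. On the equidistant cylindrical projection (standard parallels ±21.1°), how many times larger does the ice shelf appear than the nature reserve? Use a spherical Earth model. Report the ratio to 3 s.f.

4.32

In the equirectangular projection with standard parallel φ₀ = 21.1° (x = Rλ cos φ₀, y = Rφ), meridians are true-scale (h = 1) and the parallel scale is k = cos φ₀ / cos φ.
Areal scale at 76.7°: h·k = 1.000 × 4.055 = 4.055.
Areal scale at 6.7°: h·k = 1.000 × 0.9394 = 0.9394.
Ratio = 4.055/0.9394 ≈ 4.32.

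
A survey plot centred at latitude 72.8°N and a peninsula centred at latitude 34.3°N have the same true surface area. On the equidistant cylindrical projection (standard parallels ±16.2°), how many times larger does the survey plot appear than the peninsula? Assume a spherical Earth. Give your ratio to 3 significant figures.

In the equirectangular projection with standard parallel φ₀ = 16.2° (x = Rλ cos φ₀, y = Rφ), meridians are true-scale (h = 1) and the parallel scale is k = cos φ₀ / cos φ.
Areal scale at 72.8°: h·k = 1.000 × 3.247 = 3.247.
Areal scale at 34.3°: h·k = 1.000 × 1.162 = 1.162.
Ratio = 3.247/1.162 ≈ 2.79.

2.79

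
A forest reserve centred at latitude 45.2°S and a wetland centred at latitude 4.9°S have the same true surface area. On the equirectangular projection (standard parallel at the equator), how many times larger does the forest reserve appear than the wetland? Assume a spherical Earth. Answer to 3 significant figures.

1.41

Plate carrée maps x = Rλ, y = Rφ. The meridian scale is h = 1 and the parallel scale is k = 1/cos φ = sec φ.
Areal scale at 45.2°: h·k = 1.000 × 1.419 = 1.419.
Areal scale at 4.9°: h·k = 1.000 × 1.004 = 1.004.
Ratio = 1.419/1.004 ≈ 1.41.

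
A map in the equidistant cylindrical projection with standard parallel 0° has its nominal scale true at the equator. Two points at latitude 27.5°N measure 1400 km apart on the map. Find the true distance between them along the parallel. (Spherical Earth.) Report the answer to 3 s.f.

1240 km

In the plate carrée (x = Rλ, y = Rφ), meridians are true-scale (h = 1) and parallels are stretched by k = sec φ.
Along the parallel at 27.5°, map distances are exaggerated by k = sec 27.5° = 1.127.
True distance = 1400 / 1.127 = 1400 × cos 27.5° ≈ 1240 km.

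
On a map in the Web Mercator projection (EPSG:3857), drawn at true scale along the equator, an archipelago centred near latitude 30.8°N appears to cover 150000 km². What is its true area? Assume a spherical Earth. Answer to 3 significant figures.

111000 km²

For Mercator, h = k = sec φ (a conformal cylindrical projection has a single point scale, 1/cos φ).
Areal scale = k² = sec²φ = 1/cos²(30.8°) = 1/0.8590² = 1.355.
True area = apparent / (areal scale) = 150000 / 1.355 ≈ 111000 km².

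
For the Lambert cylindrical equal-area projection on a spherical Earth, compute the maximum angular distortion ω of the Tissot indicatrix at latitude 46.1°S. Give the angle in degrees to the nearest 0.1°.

The Lambert cylindrical equal-area projection is the cylindrical equal-area projection with its standard parallel at the equator (φ₀ = 0). A cylindrical equal-area projection with standard parallel φ₀ has meridian scale h = cos φ / cos φ₀ and parallel scale k = cos φ₀ / cos φ (so areas are preserved, h·k = 1).
At 46.1°: h = 0.6934, k = 1.442; principal scales a = 1.442, b = 0.6934.
sin(ω/2) = (a − b)/(a + b) = 0.7488/2.136 = 0.3506, so ω = 2 arcsin(0.3506) ≈ 41.0°.

41.0°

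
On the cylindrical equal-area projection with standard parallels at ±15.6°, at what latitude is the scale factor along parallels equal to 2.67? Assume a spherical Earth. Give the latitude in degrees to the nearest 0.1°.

A cylindrical equal-area projection with standard parallel φ₀ has meridian scale h = cos φ / cos φ₀ and parallel scale k = cos φ₀ / cos φ (so areas are preserved, h·k = 1).
k = cos φ₀ / cos φ = 2.67  ⇒  cos φ = cos 15.6° / 2.67 = 0.3607.
φ = arccos(0.3607) ≈ 68.9°.

68.9°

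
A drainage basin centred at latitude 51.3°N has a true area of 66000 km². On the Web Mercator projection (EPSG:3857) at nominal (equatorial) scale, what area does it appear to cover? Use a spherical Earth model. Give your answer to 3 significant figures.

169000 km²

For Mercator, h = k = sec φ (a conformal cylindrical projection has a single point scale, 1/cos φ).
Areal scale = k² = sec²φ = 1/cos²(51.3°) = 1/0.6252² = 2.558.
Apparent area = 66000 × 2.558 ≈ 169000 km².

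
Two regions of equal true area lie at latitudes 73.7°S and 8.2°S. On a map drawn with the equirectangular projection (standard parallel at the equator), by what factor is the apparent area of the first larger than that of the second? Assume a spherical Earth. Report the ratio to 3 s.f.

In the plate carrée (x = Rλ, y = Rφ), meridians are true-scale (h = 1) and parallels are stretched by k = sec φ.
Areal scale at 73.7°: h·k = 1.000 × 3.563 = 3.563.
Areal scale at 8.2°: h·k = 1.000 × 1.010 = 1.010.
Ratio = 3.563/1.010 ≈ 3.53.

3.53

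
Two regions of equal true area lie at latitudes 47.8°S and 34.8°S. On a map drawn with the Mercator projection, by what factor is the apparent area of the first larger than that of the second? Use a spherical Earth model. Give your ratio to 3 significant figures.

1.49

Mercator is conformal with k = sec φ, so areal scale = k² = sec²φ.
At 47.8°: sec²(47.8°) = 1/0.6717² = 2.216.
At 34.8°: sec²(34.8°) = 1/0.8211² = 1.483.
Ratio = 2.216/1.483 = cos²(34.8°)/cos²(47.8°) ≈ 1.49.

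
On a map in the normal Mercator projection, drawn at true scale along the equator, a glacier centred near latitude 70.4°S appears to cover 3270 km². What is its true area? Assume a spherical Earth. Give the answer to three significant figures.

The Mercator projection is conformal; its linear scale factor is the same in every direction and equals sec φ = 1/cos φ.
Areal scale = k² = sec²φ = 1/cos²(70.4°) = 1/0.3355² = 8.887.
True area = apparent / (areal scale) = 3270 / 8.887 ≈ 368 km².

368 km²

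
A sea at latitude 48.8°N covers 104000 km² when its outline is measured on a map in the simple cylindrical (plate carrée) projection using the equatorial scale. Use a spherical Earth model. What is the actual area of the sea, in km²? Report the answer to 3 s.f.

68500 km²

Plate carrée maps x = Rλ, y = Rφ. The meridian scale is h = 1 and the parallel scale is k = 1/cos φ = sec φ.
Areal scale = h·k = 1 × sec φ; at 48.8°, h = 1.000, k = 1.518, so h·k = 1.518.
True area = apparent / (areal scale) = 104000 / 1.518 ≈ 68500 km².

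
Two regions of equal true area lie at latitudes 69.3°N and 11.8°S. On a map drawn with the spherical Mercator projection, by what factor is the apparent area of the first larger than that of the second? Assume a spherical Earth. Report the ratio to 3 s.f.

7.67

On Mercator, area is exaggerated by sec²φ = 1/cos²φ.
At 69.3°: sec²(69.3°) = 1/0.3535² = 8.004.
At 11.8°: sec²(11.8°) = 1/0.9789² = 1.044.
Ratio = 8.004/1.044 = cos²(11.8°)/cos²(69.3°) ≈ 7.67.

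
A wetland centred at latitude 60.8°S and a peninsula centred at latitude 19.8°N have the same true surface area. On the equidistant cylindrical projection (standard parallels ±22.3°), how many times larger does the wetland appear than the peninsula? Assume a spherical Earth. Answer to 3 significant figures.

The equidistant cylindrical projection with φ₀ = 22.3° has h = 1 (meridians true) and k = cos φ₀ / cos φ along parallels.
Areal scale at 60.8°: h·k = 1.000 × 1.896 = 1.896.
Areal scale at 19.8°: h·k = 1.000 × 0.9833 = 0.9833.
Ratio = 1.896/0.9833 ≈ 1.93.

1.93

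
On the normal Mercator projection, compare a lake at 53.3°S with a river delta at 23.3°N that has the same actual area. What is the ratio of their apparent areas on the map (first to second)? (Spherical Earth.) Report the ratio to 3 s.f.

2.36

Mercator areal scale is sec²φ.
At 53.3°: sec²(53.3°) = 1/0.5976² = 2.800.
At 23.3°: sec²(23.3°) = 1/0.9184² = 1.185.
Ratio = 2.800/1.185 = cos²(23.3°)/cos²(53.3°) ≈ 2.36.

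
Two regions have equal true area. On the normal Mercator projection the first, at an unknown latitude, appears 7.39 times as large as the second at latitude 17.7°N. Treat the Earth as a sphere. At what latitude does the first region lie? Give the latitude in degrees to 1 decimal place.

69.5°

For equal true areas on Mercator, apparent areas scale as sec²φ, so the ratio is cos²φ₂ / cos²φ₁.
cos²φ₂ / cos²φ₁ = 7.39  ⇒  cos φ₁ = cos 17.7° / √7.39 = 0.9527/2.718 = 0.3504.
φ₁ = arccos(0.3504) ≈ 69.5°.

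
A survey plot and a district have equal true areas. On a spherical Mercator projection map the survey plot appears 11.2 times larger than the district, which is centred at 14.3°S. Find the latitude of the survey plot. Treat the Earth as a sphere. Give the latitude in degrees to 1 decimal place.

73.2°

On Mercator, (apparent₁)/(apparent₂) = sec²φ₁ / sec²φ₂ when true areas are equal.
cos²φ₂ / cos²φ₁ = 11.2  ⇒  cos φ₁ = cos 14.3° / √11.2 = 0.9690/3.347 = 0.2895.
φ₁ = arccos(0.2895) ≈ 73.2°.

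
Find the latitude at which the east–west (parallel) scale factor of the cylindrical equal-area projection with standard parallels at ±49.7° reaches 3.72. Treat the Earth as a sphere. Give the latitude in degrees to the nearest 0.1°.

80.0°

For cylindrical equal-area with standard parallel φ₀, h = cos φ / cos φ₀ and k = cos φ₀ / cos φ, so h·k = 1.
k = cos φ₀ / cos φ = 3.72  ⇒  cos φ = cos 49.7° / 3.72 = 0.1739.
φ = arccos(0.1739) ≈ 80.0°.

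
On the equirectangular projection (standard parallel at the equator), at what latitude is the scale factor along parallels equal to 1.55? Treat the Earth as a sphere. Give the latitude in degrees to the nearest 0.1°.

Plate carrée: h = 1, k = sec φ along parallels.
sec φ = 1.55  ⇒  cos φ = 0.6452  ⇒  φ ≈ 49.8°.

49.8°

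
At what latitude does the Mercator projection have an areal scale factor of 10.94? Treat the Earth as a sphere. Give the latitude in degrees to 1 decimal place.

Mercator areal scale is sec²φ.
sec²φ = 10.94  ⇒  cos²φ = 0.09141  ⇒  cos φ = 0.3023.
φ = arccos(0.3023) ≈ 72.4°.

72.4°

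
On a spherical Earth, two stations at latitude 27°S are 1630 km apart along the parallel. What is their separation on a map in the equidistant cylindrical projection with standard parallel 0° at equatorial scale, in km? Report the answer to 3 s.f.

Plate carrée maps x = Rλ, y = Rφ. The meridian scale is h = 1 and the parallel scale is k = 1/cos φ = sec φ.
Along the parallel, k = sec 27° = 1/0.8910 = 1.122.
Map distance = 1630 × 1.122 ≈ 1830 km.

1830 km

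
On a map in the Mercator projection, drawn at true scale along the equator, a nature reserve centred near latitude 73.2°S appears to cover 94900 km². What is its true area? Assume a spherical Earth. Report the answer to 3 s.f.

7930 km²

Mercator is conformal, so the point scale is isotropic: h = k = sec φ = 1/cos φ.
Areal scale = k² = sec²φ = 1/cos²(73.2°) = 1/0.2890² = 11.97.
True area = apparent / (areal scale) = 94900 / 11.97 ≈ 7930 km².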